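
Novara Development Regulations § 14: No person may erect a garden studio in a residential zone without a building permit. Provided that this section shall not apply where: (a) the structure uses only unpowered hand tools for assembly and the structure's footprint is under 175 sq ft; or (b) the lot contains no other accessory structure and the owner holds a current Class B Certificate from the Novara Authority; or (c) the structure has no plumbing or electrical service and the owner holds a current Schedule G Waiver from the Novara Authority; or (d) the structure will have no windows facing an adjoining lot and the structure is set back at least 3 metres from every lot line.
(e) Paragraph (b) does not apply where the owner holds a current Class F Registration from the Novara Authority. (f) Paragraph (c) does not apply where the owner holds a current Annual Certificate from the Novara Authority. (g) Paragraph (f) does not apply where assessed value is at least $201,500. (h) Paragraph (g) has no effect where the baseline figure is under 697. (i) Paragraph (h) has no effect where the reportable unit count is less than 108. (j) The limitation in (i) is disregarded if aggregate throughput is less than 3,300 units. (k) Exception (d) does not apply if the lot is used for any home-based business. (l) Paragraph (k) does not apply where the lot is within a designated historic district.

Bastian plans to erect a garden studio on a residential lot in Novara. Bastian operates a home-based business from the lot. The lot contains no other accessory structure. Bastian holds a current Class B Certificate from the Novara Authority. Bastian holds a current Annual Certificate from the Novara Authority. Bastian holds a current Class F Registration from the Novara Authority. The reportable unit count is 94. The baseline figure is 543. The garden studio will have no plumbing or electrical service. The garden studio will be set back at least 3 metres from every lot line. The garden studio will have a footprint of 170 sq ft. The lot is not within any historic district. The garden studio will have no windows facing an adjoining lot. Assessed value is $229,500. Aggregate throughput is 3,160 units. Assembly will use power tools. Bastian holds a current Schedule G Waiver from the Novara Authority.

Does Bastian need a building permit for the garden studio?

Exception (a) does not apply: assembly uses power tools.
All of (b)'s requirements are met (the lot has no other accessory structure; a current Class B Certificate is held). However, paragraph (e) must be considered: (e) operates against (b): a current Class F Registration is held. Exception (b) does not apply.
Exception (c) is satisfied on its face — there is no plumbing or electrical service; a current Schedule G Waiver is held. But applying paragraphs (f)–(j): (f) operates against (c): a current Annual Certificate is held. (g) would limit (f) — assessed value is $229,500, meeting the $201,500 threshold — but (h) sets (g) aside: (h) operates against (g): the baseline figure is 543, under the 697 limit. (i) would limit (h) — the reportable unit count is 94, less than the 108 limit — but (j) sets (i) aside: (j) is triggered — aggregate throughput is 3,160 units, less than the 3,300 units limit. So (c) is unavailable.
Exception (d) is satisfied on its face — no windows face an adjoining lot; the setback is at least 3 m on every side. But: (k) is engaged — a home-based business operates on the lot. (l), which would lift (k), is not triggered — the lot is not in a historic district. So (d) is unavailable.
Every exception is unavailable, so the rule governs.

Yes — Bastian must obtain a building permit.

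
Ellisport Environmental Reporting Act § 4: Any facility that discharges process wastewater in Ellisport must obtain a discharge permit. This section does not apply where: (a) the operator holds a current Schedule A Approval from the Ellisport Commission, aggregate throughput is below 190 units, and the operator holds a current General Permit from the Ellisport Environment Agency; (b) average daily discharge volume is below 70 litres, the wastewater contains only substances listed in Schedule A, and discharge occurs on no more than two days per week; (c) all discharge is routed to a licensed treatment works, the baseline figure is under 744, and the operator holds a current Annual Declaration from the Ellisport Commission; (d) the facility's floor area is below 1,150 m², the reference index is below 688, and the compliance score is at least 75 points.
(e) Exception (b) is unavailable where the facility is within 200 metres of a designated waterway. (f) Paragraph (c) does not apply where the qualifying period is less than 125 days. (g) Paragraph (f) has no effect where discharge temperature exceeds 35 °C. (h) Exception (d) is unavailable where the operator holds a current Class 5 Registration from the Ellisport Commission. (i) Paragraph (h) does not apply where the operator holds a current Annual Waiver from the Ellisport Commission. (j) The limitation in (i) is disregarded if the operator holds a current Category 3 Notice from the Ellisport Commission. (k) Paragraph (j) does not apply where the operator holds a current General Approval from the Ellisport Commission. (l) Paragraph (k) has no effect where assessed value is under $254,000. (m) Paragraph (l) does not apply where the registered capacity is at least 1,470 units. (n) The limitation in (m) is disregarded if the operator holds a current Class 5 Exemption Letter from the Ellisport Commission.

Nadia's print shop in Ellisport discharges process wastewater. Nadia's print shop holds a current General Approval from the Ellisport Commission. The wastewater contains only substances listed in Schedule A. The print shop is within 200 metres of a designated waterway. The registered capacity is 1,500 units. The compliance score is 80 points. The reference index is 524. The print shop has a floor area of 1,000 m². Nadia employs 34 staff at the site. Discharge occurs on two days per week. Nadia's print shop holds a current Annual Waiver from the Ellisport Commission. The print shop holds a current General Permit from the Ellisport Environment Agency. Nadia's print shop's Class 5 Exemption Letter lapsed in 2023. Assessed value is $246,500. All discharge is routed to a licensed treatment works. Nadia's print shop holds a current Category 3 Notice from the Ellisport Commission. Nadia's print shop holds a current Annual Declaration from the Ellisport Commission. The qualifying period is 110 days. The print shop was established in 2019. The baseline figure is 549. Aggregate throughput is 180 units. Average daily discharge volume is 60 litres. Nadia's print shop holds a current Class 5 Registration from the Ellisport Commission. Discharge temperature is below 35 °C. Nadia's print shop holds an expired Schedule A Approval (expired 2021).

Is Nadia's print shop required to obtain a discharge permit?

No — exception (d) applies; Nadia's print shop is not required to obtain a discharge permit.

Exception (a) does not apply: there is no Schedule A Approval in force.
Exception (b)'s conditions are all satisfied: average daily discharge volume is 60 litres, below the 70 litres limit; the wastewater is Schedule-A-only; discharge occurs on no more than two days per week. Turning to paragraph (e): (e) applies — the print shop is within 200 m of a designated waterway. Exception (b) does not apply.
Exception (c): discharge is routed to a licensed treatment works; the baseline figure is 549, under the 744 limit; a current Annual Declaration is held — every condition holds. But: (f) operates against (c): the qualifying period is 110 days, less than the 125 days limit. (g) is inapplicable (discharge temperature is below 35 °C), so (f) stands. So (c) is unavailable.
All of (d)'s requirements are met (the facility's floor area is 1,000 m², below the 1,150 m² limit; the reference index is 524, below the 688 limit; the compliance score is 80 points, meeting the 75 points threshold). Considering the limiting provisions: (h) would limit (d) — a current Class 5 Registration is held — but (i) sets (h) aside: (i) is engaged — a current Annual Waiver is held. (j) applies (a current Category 3 Notice is held), but is set aside by (k): (k) operates against (j): a current General Approval is held. (l) operates (assessed value is $246,500, under the $254,000 limit), but is itself disapplied by (m): (m) operates against (l): the registered capacity is 1,500 units, meeting the 1,470 units threshold. (n) is inapplicable (there is no Class 5 Exemption Letter in force), so (m) stands. (d) remains available.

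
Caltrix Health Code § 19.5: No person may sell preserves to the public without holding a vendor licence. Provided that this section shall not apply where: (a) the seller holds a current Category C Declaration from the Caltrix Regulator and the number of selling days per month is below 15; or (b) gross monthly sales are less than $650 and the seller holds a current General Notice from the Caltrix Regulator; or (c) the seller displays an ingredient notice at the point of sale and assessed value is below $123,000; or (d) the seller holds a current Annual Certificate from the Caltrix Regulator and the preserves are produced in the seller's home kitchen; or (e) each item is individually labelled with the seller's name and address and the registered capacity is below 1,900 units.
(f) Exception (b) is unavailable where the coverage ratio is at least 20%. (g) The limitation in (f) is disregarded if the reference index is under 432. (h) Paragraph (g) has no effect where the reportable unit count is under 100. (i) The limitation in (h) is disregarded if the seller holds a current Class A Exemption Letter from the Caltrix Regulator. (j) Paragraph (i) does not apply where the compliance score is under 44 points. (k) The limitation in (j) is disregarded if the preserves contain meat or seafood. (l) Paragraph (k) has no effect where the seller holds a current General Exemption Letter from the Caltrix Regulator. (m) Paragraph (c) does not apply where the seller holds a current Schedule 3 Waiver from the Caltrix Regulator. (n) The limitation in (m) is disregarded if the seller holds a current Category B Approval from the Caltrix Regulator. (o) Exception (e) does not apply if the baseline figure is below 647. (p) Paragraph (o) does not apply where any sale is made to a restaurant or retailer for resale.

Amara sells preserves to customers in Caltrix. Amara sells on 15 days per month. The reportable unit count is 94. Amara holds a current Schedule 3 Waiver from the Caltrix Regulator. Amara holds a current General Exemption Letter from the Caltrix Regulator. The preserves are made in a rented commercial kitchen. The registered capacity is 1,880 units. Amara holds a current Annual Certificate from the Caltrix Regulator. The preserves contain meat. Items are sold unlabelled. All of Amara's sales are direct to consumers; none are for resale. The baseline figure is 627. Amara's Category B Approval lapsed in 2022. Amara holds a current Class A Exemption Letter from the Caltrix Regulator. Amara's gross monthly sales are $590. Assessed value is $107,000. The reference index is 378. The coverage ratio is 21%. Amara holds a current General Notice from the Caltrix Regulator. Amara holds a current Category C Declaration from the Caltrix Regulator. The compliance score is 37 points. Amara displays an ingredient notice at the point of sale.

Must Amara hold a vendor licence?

Yes — Amara must hold a vendor licence.

Exception (a) fails — the number of selling days per month is 15, not below 15.
Exception (b): gross monthly sales are $590, less than the $650 limit; a current General Notice is held — every condition holds. Turning to paragraphs (f)–(l): (f) operates against (b): the coverage ratio is 21%, meeting the 20% threshold. (g) would limit (f) — the reference index is 378, under the 432 limit — but (h) sets (g) aside: (h) operates against (g): the reportable unit count is 94, under the 100 limit. (i) would limit (h) — a current Class A Exemption Letter is held — but (j) sets (i) aside: (j) is triggered — the compliance score is 37 points, under the 44 points limit. (k) is engaged (the preserves contain meat), but is set aside by (l): (l) operates against (k): a current General Exemption Letter is held. Exception (b) does not apply.
All of (c)'s requirements are met (an ingredient notice is displayed; assessed value is $107,000, below the $123,000 limit). But applying paragraphs (m)–(n): (m) operates against (c): a current Schedule 3 Waiver is held. (n) does not operate here (no current Category B Approval is held), so (m) stands. So (c) is unavailable.
Exception (d) fails — the preserves are made in a commercial kitchen, not a home kitchen.
Exception (e) requires that each item is individually labelled with the seller's name and address; but items are sold unlabelled, so (e) is unavailable.
No exception is made out. Amara falls within the general rule.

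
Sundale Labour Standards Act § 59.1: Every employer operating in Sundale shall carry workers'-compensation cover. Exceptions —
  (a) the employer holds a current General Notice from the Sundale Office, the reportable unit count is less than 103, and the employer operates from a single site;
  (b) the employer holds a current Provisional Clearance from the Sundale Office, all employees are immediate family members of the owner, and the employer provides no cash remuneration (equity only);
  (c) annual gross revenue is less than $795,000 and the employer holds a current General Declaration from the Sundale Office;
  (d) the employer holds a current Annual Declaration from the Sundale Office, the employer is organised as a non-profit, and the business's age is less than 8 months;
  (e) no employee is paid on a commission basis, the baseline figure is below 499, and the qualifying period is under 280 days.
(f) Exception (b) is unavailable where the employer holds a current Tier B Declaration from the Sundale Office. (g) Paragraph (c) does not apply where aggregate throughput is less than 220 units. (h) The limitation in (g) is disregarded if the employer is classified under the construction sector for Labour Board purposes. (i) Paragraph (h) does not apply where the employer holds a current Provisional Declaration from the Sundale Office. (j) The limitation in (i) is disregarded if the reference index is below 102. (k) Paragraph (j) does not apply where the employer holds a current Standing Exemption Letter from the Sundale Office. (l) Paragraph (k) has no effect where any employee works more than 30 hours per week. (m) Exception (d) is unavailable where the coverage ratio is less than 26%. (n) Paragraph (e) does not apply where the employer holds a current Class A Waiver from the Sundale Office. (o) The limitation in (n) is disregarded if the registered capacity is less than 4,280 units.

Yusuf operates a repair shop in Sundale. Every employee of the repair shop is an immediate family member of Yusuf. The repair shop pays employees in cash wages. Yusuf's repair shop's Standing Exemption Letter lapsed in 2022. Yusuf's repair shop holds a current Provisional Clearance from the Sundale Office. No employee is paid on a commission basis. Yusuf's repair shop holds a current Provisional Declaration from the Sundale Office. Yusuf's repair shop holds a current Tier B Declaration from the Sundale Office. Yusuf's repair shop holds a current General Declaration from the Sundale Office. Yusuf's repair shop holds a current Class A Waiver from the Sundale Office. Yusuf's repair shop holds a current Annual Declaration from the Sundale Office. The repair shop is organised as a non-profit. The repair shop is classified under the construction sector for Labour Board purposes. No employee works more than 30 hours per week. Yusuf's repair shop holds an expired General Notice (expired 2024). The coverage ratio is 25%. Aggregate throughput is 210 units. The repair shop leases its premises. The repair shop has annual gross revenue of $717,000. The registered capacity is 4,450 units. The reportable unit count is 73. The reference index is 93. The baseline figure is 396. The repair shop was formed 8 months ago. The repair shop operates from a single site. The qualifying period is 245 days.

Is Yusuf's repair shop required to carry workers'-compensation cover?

No — exception (c) applies; Yusuf's repair shop is not required to carry workers'-compensation cover.

Exception (a) requires that the employer holds a current General Notice from the Sundale Office; but there is no General Notice in force, so (a) is unavailable.
Exception (b) requires that the employer provides no cash remuneration (equity only); but employees are paid cash wages, so (b) is unavailable.
Exception (c) is satisfied on its face — annual gross revenue is $717,000, less than the $795,000 limit; a current General Declaration is held. Applying paragraphs (g)–(l): (g) operates (aggregate throughput is 210 units, less than the 220 units limit), but is overridden by (h): (h) applies — the repair shop is classified under the construction sector. (i) would limit (h) — a current Provisional Declaration is held — but (j) sets (i) aside: (j) operates against (i): the reference index is 93, below the 102 limit. (k) does not operate here (no current Standing Exemption Letter is held), so (j) stands. (c) remains available.
Exception (d) does not apply: the business's age is 8 months, not less than 8 months.
Exception (e): no employee is paid on commission; the baseline figure is 396, below the 499 limit; the qualifying period is 245 days, under the 280 days limit — every condition holds. However, paragraphs (n)–(o) must be considered: (n) operates against (e): a current Class A Waiver is held. (o) is not triggered (the registered capacity is 4,450 units, not less than 4,280 units), so (n) stands. (e) is therefore removed.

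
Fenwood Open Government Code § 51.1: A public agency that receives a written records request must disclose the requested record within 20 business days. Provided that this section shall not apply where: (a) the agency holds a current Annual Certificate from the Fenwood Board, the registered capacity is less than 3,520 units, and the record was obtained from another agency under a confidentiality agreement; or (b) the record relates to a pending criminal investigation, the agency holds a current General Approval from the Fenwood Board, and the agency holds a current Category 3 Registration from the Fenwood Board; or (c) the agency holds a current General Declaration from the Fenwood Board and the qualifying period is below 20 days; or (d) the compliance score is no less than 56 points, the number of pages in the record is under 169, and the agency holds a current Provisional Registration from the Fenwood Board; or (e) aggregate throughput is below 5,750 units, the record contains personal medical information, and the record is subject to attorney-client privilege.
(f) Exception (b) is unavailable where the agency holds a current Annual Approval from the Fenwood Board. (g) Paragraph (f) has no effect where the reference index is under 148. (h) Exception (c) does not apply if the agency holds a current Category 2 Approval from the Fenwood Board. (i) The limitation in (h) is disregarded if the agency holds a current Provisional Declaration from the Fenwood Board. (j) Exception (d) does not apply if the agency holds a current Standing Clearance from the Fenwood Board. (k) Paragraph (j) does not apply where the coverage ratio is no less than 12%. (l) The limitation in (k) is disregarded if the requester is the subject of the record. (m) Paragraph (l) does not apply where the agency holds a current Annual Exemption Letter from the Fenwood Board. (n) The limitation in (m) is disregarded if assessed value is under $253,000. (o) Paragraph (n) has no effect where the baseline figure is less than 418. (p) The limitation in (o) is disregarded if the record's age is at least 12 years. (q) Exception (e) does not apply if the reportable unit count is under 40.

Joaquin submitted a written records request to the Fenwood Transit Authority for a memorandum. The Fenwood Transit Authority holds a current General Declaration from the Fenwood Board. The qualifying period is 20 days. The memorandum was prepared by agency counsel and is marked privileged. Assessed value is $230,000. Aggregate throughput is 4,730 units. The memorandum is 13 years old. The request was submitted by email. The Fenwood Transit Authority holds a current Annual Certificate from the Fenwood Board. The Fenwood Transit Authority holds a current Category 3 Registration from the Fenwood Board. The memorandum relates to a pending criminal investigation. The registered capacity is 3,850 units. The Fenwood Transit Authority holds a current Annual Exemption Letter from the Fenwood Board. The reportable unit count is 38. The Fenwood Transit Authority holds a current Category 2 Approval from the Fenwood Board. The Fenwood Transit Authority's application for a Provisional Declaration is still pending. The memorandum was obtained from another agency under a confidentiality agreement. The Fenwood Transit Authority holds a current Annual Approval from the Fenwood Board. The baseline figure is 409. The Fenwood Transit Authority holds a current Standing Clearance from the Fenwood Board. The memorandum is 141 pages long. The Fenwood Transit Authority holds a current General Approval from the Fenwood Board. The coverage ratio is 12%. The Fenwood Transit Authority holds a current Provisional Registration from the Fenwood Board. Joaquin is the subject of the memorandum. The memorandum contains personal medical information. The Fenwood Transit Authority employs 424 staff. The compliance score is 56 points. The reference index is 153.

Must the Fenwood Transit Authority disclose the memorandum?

Yes — the Fenwood Transit Authority must disclose the memorandum.

Exception (a) fails — the registered capacity is 3,850 units, not less than 3,520 units.
Exception (b) is satisfied on its face — the memorandum relates to a pending investigation; a current General Approval is held; a current Category 3 Registration is held. Turning to paragraphs (f)–(g): (f) operates against (b): a current Annual Approval is held. (g), which would lift (f), is inapplicable — the reference index is 153, not under 148. (b) is therefore removed.
Exception (c) does not apply: the qualifying period is 20 days, not below 20 days.
All of (d)'s requirements are met (the compliance score is 56 points, meeting the 56 points threshold; the number of pages in the record is 141, under the 169 limit; a current Provisional Registration is held). However, paragraphs (j)–(p) must be considered: (j) applies — a current Standing Clearance is held. (k) would limit (j) — the coverage ratio is 12%, meeting the 12% threshold — but (l) sets (k) aside: (l) is triggered — Joaquin is the subject of the memorandum. (m) applies (a current Annual Exemption Letter is held), but is set aside by (n): (n) is engaged — assessed value is $230,000, under the $253,000 limit. (o) is triggered (the baseline figure is 409, less than the 418 limit), but is set aside by (p): (p) is triggered — the record's age is 13 years, meeting the 12 years threshold. So (d) is unavailable.
All of (e)'s requirements are met (aggregate throughput is 4,730 units, below the 5,750 units limit; the memorandum contains personal medical information; the memorandum is privileged). Turning to paragraph (q): (q) is engaged — the reportable unit count is 38, under the 40 limit. (e) is therefore removed.
Every exception is unavailable, so the rule governs.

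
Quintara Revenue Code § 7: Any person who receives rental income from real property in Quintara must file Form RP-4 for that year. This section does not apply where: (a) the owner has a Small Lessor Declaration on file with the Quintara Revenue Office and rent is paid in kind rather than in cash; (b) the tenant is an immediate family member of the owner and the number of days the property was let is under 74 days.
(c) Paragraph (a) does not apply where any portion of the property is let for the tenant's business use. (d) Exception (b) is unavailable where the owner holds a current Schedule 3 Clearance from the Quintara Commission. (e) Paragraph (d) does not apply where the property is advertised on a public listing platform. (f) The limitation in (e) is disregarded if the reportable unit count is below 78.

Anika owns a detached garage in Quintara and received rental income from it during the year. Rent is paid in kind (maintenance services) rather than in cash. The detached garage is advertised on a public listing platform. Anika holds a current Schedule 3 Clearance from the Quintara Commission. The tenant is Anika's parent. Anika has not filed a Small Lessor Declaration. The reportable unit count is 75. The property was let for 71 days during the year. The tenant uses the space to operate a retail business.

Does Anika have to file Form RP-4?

Exception (a) does not apply: no Small Lessor Declaration is on file.
All of (b)'s requirements are met (the tenant is an immediate family member; the number of days the property was let is 71 days, under the 74 days limit). But applying paragraphs (d)–(f): (d) operates against (b): a current Schedule 3 Clearance is held. (e) is engaged (the property is publicly advertised), but is displaced by (f): (f) operates against (e): the reportable unit count is 75, below the 78 limit. (b) is therefore removed.
None of the exceptions is available; § 7 applies in full.

Yes — Anika must file Form RP-4.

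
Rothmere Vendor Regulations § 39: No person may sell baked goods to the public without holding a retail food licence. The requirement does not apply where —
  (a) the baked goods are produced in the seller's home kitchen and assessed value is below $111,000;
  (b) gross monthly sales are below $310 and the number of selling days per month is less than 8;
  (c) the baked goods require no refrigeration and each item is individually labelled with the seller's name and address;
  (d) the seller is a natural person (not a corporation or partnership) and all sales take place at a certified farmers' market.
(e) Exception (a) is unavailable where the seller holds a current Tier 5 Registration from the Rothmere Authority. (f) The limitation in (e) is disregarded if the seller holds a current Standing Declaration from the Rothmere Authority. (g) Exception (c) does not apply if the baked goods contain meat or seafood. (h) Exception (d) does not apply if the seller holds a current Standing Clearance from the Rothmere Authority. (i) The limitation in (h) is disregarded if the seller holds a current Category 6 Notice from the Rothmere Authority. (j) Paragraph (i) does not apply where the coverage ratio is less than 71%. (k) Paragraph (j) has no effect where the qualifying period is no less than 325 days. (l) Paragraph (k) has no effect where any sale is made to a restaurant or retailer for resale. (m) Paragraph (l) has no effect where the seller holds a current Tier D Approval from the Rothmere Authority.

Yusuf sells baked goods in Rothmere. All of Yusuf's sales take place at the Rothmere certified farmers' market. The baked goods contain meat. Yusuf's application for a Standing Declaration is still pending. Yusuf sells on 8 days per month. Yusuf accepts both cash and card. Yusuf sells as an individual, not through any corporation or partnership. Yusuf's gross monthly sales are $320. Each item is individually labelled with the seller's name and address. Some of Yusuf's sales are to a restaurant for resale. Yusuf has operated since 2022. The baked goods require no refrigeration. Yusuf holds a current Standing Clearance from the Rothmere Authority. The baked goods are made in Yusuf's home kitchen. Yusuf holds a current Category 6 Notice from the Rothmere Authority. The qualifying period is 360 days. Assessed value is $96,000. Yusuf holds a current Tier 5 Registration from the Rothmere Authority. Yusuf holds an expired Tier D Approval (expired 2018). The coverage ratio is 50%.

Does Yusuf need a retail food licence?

Exception (a)'s conditions are all satisfied: the baked goods are home-kitchen produced; assessed value is $96,000, below the $111,000 limit. But applying paragraphs (e)–(f): (e) is triggered — a current Tier 5 Registration is held. (f) does not operate here (there is no Standing Declaration in force), so (e) stands. Exception (a) does not apply.
Exception (b) requires that gross monthly sales are below $310; but gross monthly sales are $320, not below $310, so (b) is unavailable.
All of (c)'s requirements are met (the baked goods are shelf-stable; items are individually labelled). But applying paragraph (g): (g) applies — the baked goods contain meat. So (c) is unavailable.
Exception (d) is satisfied on its face — the seller is a natural person; all sales are at a certified farmers' market. But applying paragraphs (h)–(m): (h) operates against (d): a current Standing Clearance is held. (i) is triggered (a current Category 6 Notice is held), but is itself disapplied by (j): (j) is engaged — the coverage ratio is 50%, less than the 71% limit. (k) would limit (j) — the qualifying period is 360 days, meeting the 325 days threshold — but (l) sets (k) aside: (l) applies — some sales are to a restaurant for resale. (m), which would lift (l), does not operate here — no current Tier D Approval is held. Exception (d) does not apply.
No exception applies. The general rule governs.

Yes — Yusuf must hold a retail food licence.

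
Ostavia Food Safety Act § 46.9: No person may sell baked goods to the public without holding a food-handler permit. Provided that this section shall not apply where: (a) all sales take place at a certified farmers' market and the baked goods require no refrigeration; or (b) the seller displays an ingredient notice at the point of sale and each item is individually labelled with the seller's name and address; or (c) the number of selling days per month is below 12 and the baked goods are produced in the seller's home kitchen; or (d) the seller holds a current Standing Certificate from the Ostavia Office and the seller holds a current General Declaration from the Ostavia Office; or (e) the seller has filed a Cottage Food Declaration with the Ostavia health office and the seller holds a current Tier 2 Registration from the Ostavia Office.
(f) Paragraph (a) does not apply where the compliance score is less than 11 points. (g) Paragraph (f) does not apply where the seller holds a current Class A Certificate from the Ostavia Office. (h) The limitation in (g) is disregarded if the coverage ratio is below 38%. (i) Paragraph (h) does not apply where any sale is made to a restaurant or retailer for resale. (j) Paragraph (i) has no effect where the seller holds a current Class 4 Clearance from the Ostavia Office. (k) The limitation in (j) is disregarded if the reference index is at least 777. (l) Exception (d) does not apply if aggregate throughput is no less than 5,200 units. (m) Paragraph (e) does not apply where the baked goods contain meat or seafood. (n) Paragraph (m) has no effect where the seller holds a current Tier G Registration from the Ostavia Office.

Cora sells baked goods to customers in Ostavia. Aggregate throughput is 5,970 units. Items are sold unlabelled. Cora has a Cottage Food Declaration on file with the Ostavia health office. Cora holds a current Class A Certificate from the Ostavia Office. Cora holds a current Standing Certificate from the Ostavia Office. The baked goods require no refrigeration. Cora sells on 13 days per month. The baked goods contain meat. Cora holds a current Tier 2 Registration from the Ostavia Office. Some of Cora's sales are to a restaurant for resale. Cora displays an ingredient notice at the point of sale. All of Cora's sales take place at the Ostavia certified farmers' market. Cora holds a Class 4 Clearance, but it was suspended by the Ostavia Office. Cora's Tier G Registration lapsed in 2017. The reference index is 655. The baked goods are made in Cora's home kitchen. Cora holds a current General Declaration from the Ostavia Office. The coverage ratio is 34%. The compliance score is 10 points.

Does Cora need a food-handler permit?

No — exception (a) applies; Cora is not required to hold a food-handler permit.

Exception (a) is satisfied on its face — all sales are at a certified farmers' market; the baked goods are shelf-stable. As to paragraphs (f)–(k): (f) would limit (a) — the compliance score is 10 points, less than the 11 points limit — but (g) sets (f) aside: (g) operates against (f): a current Class A Certificate is held. (h) operates (the coverage ratio is 34%, below the 38% limit), but is set aside by (i): (i) operates against (h): some sales are to a restaurant for resale. (j), which would lift (i), does not operate here — there is no Class 4 Clearance in force. (a) remains available.
Exception (b) does not apply: items are sold unlabelled.
Exception (c) fails — the number of selling days per month is 13, not below 12.
All of (d)'s requirements are met (a current Standing Certificate is held; a current General Declaration is held). Turning to paragraph (l): (l) operates against (d): aggregate throughput is 5,970 units, meeting the 5,200 units threshold. Exception (d) does not apply.
Exception (e): a Cottage Food Declaration is on file; a current Tier 2 Registration is held — every condition holds. But: (m) operates against (e): the baked goods contain meat. (n) is inapplicable (the Tier G Registration is not current), so (m) stands. (e) is therefore removed.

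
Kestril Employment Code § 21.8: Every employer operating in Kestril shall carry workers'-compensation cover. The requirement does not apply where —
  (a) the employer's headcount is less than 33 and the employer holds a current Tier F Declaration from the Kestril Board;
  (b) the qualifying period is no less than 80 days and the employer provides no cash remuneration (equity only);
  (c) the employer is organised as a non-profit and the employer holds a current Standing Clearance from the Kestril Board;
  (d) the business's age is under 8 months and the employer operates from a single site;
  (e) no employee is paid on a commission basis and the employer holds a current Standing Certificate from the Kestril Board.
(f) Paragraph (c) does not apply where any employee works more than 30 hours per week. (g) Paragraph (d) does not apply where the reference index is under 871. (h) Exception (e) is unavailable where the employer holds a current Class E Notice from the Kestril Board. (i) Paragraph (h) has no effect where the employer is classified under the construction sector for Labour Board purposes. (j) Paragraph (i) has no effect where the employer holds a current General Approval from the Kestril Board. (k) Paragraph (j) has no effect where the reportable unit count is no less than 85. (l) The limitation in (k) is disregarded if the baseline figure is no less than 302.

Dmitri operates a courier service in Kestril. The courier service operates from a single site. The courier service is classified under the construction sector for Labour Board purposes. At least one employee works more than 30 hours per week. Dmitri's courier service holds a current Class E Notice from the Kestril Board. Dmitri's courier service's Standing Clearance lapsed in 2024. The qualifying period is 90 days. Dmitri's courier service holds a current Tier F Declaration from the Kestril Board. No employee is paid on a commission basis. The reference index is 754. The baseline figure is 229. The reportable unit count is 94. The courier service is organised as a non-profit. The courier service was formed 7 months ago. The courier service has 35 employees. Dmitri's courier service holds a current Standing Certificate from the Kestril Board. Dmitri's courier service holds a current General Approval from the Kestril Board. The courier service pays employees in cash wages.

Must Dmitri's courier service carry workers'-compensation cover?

No — exception (e) applies; Dmitri's courier service is not required to carry workers'-compensation cover.

Exception (a) requires that the employer's headcount is less than 33; but the employer's headcount is 35, not less than 33, so (a) is unavailable.
Exception (b) fails — employees are paid cash wages.
Exception (c) does not apply: there is no Standing Clearance in force.
All of (d)'s requirements are met (the business's age is 7 months, under the 8 months limit; the employer operates from a single site). However, paragraph (g) must be considered: (g) applies — the reference index is 754, under the 871 limit. Exception (d) does not apply.
Exception (e): no employee is paid on commission; a current Standing Certificate is held — every condition holds. As to paragraphs (h)–(l): (h) operates (a current Class E Notice is held), but is overridden by (i): (i) applies — the courier service is classified under the construction sector. (j) would limit (i) — a current General Approval is held — but (k) sets (j) aside: (k) is engaged — the reportable unit count is 94, meeting the 85 threshold. (l), which would lift (k), is not triggered — the baseline figure is 229, short of 302. So (e) applies.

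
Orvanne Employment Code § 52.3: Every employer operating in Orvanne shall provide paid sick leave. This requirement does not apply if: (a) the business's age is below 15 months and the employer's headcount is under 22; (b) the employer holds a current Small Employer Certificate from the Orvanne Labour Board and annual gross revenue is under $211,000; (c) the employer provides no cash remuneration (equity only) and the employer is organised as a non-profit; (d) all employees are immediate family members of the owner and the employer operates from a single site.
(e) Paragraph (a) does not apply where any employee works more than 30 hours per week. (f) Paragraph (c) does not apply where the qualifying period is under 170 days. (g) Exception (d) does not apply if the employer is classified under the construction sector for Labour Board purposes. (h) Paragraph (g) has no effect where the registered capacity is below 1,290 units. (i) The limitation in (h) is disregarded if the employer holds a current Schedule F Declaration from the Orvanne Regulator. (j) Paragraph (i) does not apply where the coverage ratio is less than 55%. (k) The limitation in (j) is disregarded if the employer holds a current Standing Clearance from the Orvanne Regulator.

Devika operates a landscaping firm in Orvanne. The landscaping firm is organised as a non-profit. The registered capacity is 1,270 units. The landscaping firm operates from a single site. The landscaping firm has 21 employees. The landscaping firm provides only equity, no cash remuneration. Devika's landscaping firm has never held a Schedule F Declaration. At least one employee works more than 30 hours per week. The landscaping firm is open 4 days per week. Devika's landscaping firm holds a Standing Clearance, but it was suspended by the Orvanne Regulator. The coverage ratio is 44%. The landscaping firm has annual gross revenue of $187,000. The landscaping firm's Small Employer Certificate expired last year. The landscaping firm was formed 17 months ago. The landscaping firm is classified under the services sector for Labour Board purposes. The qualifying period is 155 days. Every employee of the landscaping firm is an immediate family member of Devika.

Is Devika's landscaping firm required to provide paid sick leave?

No — exception (d) applies; Devika's landscaping firm is not required to provide paid sick leave.

Exception (a) fails — the business's age is 17 months, not below 15 months.
Exception (b) does not apply: the Small Employer Certificate has expired.
Exception (c)'s conditions are all satisfied: remuneration is equity-only; the employer is a non-profit. However, paragraph (f) must be considered: (f) operates against (c): the qualifying period is 155 days, under the 170 days limit. Exception (c) does not apply.
Exception (d): every employee is an immediate family member; the employer operates from a single site — every condition holds. Applying paragraphs (g)–(k): (g) does not operate here — the landscaping firm is classified under the services sector. So (d) applies.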